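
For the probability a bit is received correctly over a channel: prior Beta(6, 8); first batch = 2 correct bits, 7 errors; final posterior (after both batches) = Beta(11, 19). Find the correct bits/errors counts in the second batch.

Sequential conjugate updates are equivalent to a single update on the pooled data, so total successes = posterior α − prior α and total failures = posterior β − prior β.
Total across both batches: 11−6=5 correct bits, 19−8=11 errors.
Subtract the first batch: 5−2=3 correct bits and 11−7=4 errors.

3 correct bits and 4 errors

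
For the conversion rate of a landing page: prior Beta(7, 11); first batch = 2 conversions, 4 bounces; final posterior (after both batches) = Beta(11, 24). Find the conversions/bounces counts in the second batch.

2 conversions and 9 bounces

Sequential conjugate updates are equivalent to a single update on the pooled data, so total successes = posterior α − prior α and total failures = posterior β − prior β.
Total across both batches: 11−7=4 conversions, 24−11=13 bounces.
Subtract the first batch: 4−2=2 conversions and 13−4=9 bounces.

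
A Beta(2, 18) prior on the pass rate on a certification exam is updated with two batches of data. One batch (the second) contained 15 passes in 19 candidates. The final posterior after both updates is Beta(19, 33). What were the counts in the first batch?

2 passes and 11 failures

Sequential conjugate updates are equivalent to a single update on the pooled data, so total successes = posterior α − prior α and total failures = posterior β − prior β.
Total across both batches: 19−2=17 passes, 33−18=15 failures.
Subtract the second batch: 17−15=2 passes and 15−4=11 failures.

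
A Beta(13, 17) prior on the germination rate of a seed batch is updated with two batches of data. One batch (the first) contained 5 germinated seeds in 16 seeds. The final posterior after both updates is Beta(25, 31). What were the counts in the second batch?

7 germinated seeds and 3 non-germinating seeds

Sequential conjugate updates are equivalent to a single update on the pooled data, so total successes = posterior α − prior α and total failures = posterior β − prior β.
Total across both batches: 25−13=12 germinated seeds, 31−17=14 non-germinating seeds.
Subtract the first batch: 12−5=7 germinated seeds and 14−11=3 non-germinating seeds.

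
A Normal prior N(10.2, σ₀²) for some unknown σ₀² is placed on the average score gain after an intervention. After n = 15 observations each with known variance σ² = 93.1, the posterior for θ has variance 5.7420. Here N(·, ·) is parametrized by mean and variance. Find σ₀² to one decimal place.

σ₀² = 76.7

For the Normal–Normal model with known σ², precisions add: τ_n = τ₀ + n/σ².
So 1/σ₀² = 1/5.7420 − 15/93.1 = 0.174155 − 0.161117 = 0.013038.
Hence σ₀² = 1/0.013038 ≈ 76.7.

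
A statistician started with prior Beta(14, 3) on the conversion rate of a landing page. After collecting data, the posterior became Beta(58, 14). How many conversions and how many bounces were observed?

44 conversions and 11 bounces

Under Beta–binomial conjugacy the posterior parameters are (a+s, b+f).
Match parameters: s=58−14=44, f=14−3=11.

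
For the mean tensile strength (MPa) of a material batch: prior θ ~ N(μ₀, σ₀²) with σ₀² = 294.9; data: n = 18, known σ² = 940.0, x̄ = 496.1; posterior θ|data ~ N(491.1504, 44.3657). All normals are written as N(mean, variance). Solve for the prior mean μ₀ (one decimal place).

μ₀ = 463.2

The posterior mean is a precision-weighted average: μ_n = (τ₀μ₀ + τ_data·x̄)/(τ₀+τ_data), with τ₀=1/σ₀² and τ_data=n/σ².
Here τ₀ = 1/294.9 = 0.003391 and τ_data = 18/940.0 = 0.019149, so τ_n = 0.022540.
Rearranging for μ₀: μ₀ = (μ_n·τ_n − τ_data·x̄)/τ₀ = (491.1504·0.022540 − 0.019149·496.1) / 0.003391 = 1.570711/0.003391 ≈ 463.2.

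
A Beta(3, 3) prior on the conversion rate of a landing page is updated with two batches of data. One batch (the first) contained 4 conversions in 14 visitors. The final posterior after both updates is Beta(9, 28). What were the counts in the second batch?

2 conversions and 15 bounces

Because Beta–binomial updating is additive in the counts, the combined data contributed (α_post−α_prior, β_post−β_prior) successes and failures.
Total across both batches: 9−3=6 conversions, 28−3=25 bounces.
Subtract the first batch: 6−4=2 conversions and 25−10=15 bounces.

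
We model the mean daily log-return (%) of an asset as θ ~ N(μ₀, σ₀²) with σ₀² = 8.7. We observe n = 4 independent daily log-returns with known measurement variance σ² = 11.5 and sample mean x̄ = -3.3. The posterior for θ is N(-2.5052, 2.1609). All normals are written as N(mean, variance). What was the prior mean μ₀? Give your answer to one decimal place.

The posterior mean is a precision-weighted average: μ_n = (τ₀μ₀ + τ_data·x̄)/(τ₀+τ_data), with τ₀=1/σ₀² and τ_data=n/σ².
Here τ₀ = 1/8.7 = 0.114943 and τ_data = 4/11.5 = 0.347826, so τ_n = 0.462769.
Rearranging for μ₀: μ₀ = (μ_n·τ_n − τ_data·x̄)/τ₀ = (-2.5052·0.462769 − 0.347826·-3.3) / 0.114943 = -0.011503/0.114943 ≈ -0.1.

μ₀ = -0.1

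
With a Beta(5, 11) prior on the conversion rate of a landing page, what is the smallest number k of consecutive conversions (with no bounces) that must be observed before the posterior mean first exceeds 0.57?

k = 10

After k conversions and 0 bounces the posterior is Beta(5+k, 11), with mean (5+k)/(5+11+k).
Set (5+k)/(16+k) > 0.57 and solve: k > (0.57·16 − 5)/(1 − 0.57) = 9.581.
The smallest integer exceeding 9.581 is 10, and checking k=10: (15)/(26) = 0.5769 > 0.57.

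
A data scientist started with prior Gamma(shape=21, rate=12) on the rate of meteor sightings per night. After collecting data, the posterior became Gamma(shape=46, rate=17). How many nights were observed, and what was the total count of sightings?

n = 5 nights with total 25 sightings

Gamma–Poisson conjugacy: posterior shape = α + Σxᵢ, posterior rate = β + n.
Matching: Σxᵢ = 46 − 21 = 25 and n = 17 − 12 = 5.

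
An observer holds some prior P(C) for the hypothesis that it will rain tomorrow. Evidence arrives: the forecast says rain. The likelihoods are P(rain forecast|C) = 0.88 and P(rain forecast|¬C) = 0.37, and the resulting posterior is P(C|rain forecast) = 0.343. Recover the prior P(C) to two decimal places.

In odds form, posterior odds = prior odds × likelihood ratio, so prior odds = posterior odds ÷ LR.
Posterior odds = 0.343/(1−0.343) = 0.5221. LR = 0.88/0.37 = 2.3784.
Prior odds = 0.5221/2.3784 = 0.2195, so P(C) = 0.2195/(1+0.2195) ≈ 0.18.

P(C) = 0.18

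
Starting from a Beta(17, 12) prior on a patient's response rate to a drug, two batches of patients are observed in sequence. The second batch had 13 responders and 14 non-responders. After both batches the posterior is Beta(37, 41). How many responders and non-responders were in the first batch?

7 responders and 15 non-responders

Sequential conjugate updates are equivalent to a single update on the pooled data, so total successes = posterior α − prior α and total failures = posterior β − prior β.
Total across both batches: 37−17=20 responders, 41−12=29 non-responders.
Subtract the second batch: 20−13=7 responders and 29−14=15 non-responders.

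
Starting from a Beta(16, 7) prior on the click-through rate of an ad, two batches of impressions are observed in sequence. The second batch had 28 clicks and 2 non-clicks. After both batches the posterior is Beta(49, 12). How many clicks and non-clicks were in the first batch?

5 clicks and 3 non-clicks

Sequential conjugate updates are equivalent to a single update on the pooled data, so total successes = posterior α − prior α and total failures = posterior β − prior β.
Total across both batches: 49−16=33 clicks, 12−7=5 non-clicks.
Subtract the second batch: 33−28=5 clicks and 5−2=3 non-clicks.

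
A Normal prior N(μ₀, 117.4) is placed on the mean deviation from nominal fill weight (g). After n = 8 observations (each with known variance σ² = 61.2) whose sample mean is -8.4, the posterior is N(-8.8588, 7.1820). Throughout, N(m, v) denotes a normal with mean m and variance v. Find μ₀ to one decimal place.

μ₀ = -15.9

With known observation variance, the Normal–Normal posterior has precision τ_n = τ₀ + n/σ² and mean μ_n = (τ₀μ₀ + (n/σ²)x̄)/τ_n.
Here τ₀ = 1/117.4 = 0.008518 and τ_data = 8/61.2 = 0.130719, so τ_n = 0.139237.
Rearranging for μ₀: μ₀ = (μ_n·τ_n − τ_data·x̄)/τ₀ = (-8.8588·0.139237 − 0.130719·-8.4) / 0.008518 = -0.135433/0.008518 ≈ -15.9.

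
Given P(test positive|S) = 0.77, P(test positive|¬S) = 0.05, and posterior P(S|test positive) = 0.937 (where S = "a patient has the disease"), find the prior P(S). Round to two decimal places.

P(S) = 0.49

Bayes' rule in odds form gives O(S|E) = O(S)·[P(E|S)/P(E|¬S)], hence O(S) = O(S|E)/LR.
Posterior odds = 0.937/(1−0.937) = 14.8730. LR = 0.77/0.05 = 15.4000.
Prior odds = 14.8730/15.4000 = 0.9658, so P(S) = 0.9658/(1+0.9658) ≈ 0.49.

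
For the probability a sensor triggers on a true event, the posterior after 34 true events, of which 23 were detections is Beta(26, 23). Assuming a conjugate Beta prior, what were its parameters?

Under Beta–binomial conjugacy the posterior parameters are (a+s, b+f).
Subtract the data counts: 26−23=3, 23−11=12.

Beta(3, 12)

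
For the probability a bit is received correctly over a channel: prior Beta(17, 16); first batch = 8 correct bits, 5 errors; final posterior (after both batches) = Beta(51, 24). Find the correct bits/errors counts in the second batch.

26 correct bits and 3 errors

Sequential conjugate updates are equivalent to a single update on the pooled data, so total successes = posterior α − prior α and total failures = posterior β − prior β.
Total across both batches: 51−17=34 correct bits, 24−16=8 errors.
Subtract the first batch: 34−8=26 correct bits and 8−5=3 errors.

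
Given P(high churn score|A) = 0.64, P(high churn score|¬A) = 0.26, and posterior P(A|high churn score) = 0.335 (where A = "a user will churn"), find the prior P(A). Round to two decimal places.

In odds form, posterior odds = prior odds × likelihood ratio, so prior odds = posterior odds ÷ LR.
Posterior odds = 0.335/(1−0.335) = 0.5038. LR = 0.64/0.26 = 2.4615.
Prior odds = 0.5038/2.4615 = 0.2047, so P(A) = 0.2047/(1+0.2047) ≈ 0.17.

P(A) = 0.17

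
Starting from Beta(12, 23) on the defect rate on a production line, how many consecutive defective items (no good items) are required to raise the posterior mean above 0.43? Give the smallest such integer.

k = 6

After k defective items and 0 good items the posterior is Beta(12+k, 23), with mean (12+k)/(12+23+k).
Set (12+k)/(35+k) > 0.43 and solve: k > (0.43·35 − 12)/(1 − 0.43) = 5.351.
The smallest integer exceeding 5.351 is 6, and checking k=6: (18)/(41) = 0.4390 > 0.43.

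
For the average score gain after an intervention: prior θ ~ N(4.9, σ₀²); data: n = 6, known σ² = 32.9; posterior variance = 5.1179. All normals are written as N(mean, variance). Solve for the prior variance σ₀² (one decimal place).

Posterior precision equals prior precision plus data precision: 1/σ_n² = 1/σ₀² + n/σ².
So 1/σ₀² = 1/5.1179 − 6/32.9 = 0.195393 − 0.182371 = 0.013022.
Hence σ₀² = 1/0.013022 ≈ 76.8.

σ₀² = 76.8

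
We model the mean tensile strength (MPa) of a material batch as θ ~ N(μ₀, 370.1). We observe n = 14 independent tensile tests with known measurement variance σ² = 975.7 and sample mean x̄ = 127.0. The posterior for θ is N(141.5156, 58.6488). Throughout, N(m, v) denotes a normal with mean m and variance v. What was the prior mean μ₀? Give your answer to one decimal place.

μ₀ = 218.6

The posterior mean is a precision-weighted average: μ_n = (τ₀μ₀ + τ_data·x̄)/(τ₀+τ_data), with τ₀=1/σ₀² and τ_data=n/σ².
Here τ₀ = 1/370.1 = 0.002702 and τ_data = 14/975.7 = 0.014349, so τ_n = 0.017051.
Rearranging for μ₀: μ₀ = (μ_n·τ_n − τ_data·x̄)/τ₀ = (141.5156·0.017051 − 0.014349·127.0) / 0.002702 = 0.590659/0.002702 ≈ 218.6.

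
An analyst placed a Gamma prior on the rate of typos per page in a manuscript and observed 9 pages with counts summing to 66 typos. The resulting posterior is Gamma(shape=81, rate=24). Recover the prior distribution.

Gamma–Poisson conjugacy: posterior shape = α + Σxᵢ, posterior rate = β + n.
So α = 81 − 66 = 15 and β = 24 − 9 = 15.

Gamma(shape=15, rate=15)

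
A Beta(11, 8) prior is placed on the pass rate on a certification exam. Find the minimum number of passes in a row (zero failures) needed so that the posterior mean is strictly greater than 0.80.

k = 22

After k passes and 0 failures the posterior is Beta(11+k, 8), with mean (11+k)/(11+8+k).
Set (11+k)/(19+k) > 0.80 and solve: k > (0.80·19 − 11)/(1 − 0.80) = 21.000.
The smallest integer exceeding 21.000 is 22, and checking k=22: (33)/(41) = 0.8049 > 0.80.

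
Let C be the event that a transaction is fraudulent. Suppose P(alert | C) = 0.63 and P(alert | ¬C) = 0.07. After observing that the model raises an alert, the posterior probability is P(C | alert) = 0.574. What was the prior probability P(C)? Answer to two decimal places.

Bayes' rule in odds form gives O(C|E) = O(C)·[P(E|C)/P(E|¬C)], hence O(C) = O(C|E)/LR.
Posterior odds = 0.574/(1−0.574) = 1.3474. LR = 0.63/0.07 = 9.0000.
Prior odds = 1.3474/9.0000 = 0.1497, so P(C) = 0.1497/(1+0.1497) ≈ 0.13.

P(C) = 0.13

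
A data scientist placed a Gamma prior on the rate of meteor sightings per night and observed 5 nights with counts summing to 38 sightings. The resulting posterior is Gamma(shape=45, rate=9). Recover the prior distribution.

Gamma(shape=7, rate=4)

Gamma–Poisson conjugacy: posterior shape = α + Σxᵢ, posterior rate = β + n.
So α = 45 − 38 = 7 and β = 9 − 5 = 4.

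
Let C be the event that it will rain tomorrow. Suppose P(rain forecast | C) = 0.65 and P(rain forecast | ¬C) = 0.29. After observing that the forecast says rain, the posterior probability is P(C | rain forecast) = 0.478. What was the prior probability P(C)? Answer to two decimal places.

Bayes' rule in odds form gives O(C|E) = O(C)·[P(E|C)/P(E|¬C)], hence O(C) = O(C|E)/LR.
Posterior odds = 0.478/(1−0.478) = 0.9157. LR = 0.65/0.29 = 2.2414.
Prior odds = 0.9157/2.2414 = 0.4085, so P(C) = 0.4085/(1+0.4085) ≈ 0.29.

P(C) = 0.29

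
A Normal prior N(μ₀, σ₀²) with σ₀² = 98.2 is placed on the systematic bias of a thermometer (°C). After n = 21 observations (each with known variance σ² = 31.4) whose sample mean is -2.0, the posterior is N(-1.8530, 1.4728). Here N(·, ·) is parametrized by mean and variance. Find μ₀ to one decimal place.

μ₀ = 7.8

With known observation variance, the Normal–Normal posterior has precision τ_n = τ₀ + n/σ² and mean μ_n = (τ₀μ₀ + (n/σ²)x̄)/τ_n.
Here τ₀ = 1/98.2 = 0.010183 and τ_data = 21/31.4 = 0.668790, so τ_n = 0.678973.
Rearranging for μ₀: μ₀ = (μ_n·τ_n − τ_data·x̄)/τ₀ = (-1.8530·0.678973 − 0.668790·-2.0) / 0.010183 = 0.079443/0.010183 ≈ 7.8.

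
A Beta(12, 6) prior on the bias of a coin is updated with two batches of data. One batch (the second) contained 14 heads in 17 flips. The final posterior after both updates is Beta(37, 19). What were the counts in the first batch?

11 heads and 10 tails

Because Beta–binomial updating is additive in the counts, the combined data contributed (α_post−α_prior, β_post−β_prior) successes and failures.
Total across both batches: 37−12=25 heads, 19−6=13 tails.
Subtract the second batch: 25−14=11 heads and 13−3=10 tails.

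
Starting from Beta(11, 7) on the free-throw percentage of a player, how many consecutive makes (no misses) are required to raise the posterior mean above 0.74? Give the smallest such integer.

After k makes and 0 misses the posterior is Beta(11+k, 7), with mean (11+k)/(11+7+k).
Set (11+k)/(18+k) > 0.74 and solve: k > (0.74·18 − 11)/(1 − 0.74) = 8.923.
The smallest integer exceeding 8.923 is 9.

k = 9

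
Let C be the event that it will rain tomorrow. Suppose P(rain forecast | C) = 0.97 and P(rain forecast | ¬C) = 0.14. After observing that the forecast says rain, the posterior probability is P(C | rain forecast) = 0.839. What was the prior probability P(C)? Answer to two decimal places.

Bayes' rule in odds form gives O(C|E) = O(C)·[P(E|C)/P(E|¬C)], hence O(C) = O(C|E)/LR.
Posterior odds = 0.839/(1−0.839) = 5.2112. LR = 0.97/0.14 = 6.9286.
Prior odds = 5.2112/6.9286 = 0.7521, so P(C) = 0.7521/(1+0.7521) ≈ 0.43.

P(C) = 0.43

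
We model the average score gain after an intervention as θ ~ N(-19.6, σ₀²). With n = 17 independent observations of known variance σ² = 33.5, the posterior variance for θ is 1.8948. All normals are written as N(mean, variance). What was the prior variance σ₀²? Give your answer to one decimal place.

Posterior precision equals prior precision plus data precision: 1/σ_n² = 1/σ₀² + n/σ².
So 1/σ₀² = 1/1.8948 − 17/33.5 = 0.527760 − 0.507463 = 0.020297.
Hence σ₀² = 1/0.020297 ≈ 49.3.

σ₀² = 49.3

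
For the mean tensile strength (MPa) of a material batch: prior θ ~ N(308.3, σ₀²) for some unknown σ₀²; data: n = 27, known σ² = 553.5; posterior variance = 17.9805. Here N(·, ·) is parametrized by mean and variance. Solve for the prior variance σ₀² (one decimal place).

Posterior precision equals prior precision plus data precision: 1/σ_n² = 1/σ₀² + n/σ².
So 1/σ₀² = 1/17.9805 − 27/553.5 = 0.055616 − 0.048780 = 0.006836.
Hence σ₀² = 1/0.006836 ≈ 146.3.

σ₀² = 146.3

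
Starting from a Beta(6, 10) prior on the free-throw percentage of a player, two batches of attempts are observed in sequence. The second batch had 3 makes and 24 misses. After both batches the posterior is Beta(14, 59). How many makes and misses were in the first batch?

Because Beta–binomial updating is additive in the counts, the combined data contributed (α_post−α_prior, β_post−β_prior) successes and failures.
Total across both batches: 14−6=8 makes, 59−10=49 misses.
Subtract the second batch: 8−3=5 makes and 49−24=25 misses.

5 makes and 25 misses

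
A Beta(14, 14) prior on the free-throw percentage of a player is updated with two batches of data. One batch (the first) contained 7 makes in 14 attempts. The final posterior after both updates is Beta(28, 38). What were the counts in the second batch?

7 makes and 17 misses

Because Beta–binomial updating is additive in the counts, the combined data contributed (α_post−α_prior, β_post−β_prior) successes and failures.
Total across both batches: 28−14=14 makes, 38−14=24 misses.
Subtract the first batch: 14−7=7 makes and 24−7=17 misses.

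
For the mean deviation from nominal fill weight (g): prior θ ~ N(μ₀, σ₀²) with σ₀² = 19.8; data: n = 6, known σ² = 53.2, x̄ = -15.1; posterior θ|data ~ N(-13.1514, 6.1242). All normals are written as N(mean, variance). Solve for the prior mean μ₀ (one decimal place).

The posterior mean is a precision-weighted average: μ_n = (τ₀μ₀ + τ_data·x̄)/(τ₀+τ_data), with τ₀=1/σ₀² and τ_data=n/σ².
Here τ₀ = 1/19.8 = 0.050505 and τ_data = 6/53.2 = 0.112782, so τ_n = 0.163287.
Rearranging for μ₀: μ₀ = (μ_n·τ_n − τ_data·x̄)/τ₀ = (-13.1514·0.163287 − 0.112782·-15.1) / 0.050505 = -0.444444/0.050505 ≈ -8.8.

μ₀ = -8.8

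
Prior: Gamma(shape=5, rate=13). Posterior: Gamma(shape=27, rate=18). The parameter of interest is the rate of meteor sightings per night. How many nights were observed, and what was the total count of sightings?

A Gamma(α, β) prior (rate parametrization) on a Poisson rate with n observations summing to S gives posterior Gamma(α+S, β+n).
Matching: Σxᵢ = 27 − 5 = 22 and n = 18 − 13 = 5.

n = 5 nights with total 22 sightings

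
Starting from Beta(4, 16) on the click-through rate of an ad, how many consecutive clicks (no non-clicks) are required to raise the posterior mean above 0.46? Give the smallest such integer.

k = 10

After k clicks and 0 non-clicks the posterior is Beta(4+k, 16), with mean (4+k)/(4+16+k).
Set (4+k)/(20+k) > 0.46 and solve: k > (0.46·20 − 4)/(1 − 0.46) = 9.630.
The smallest integer exceeding 9.630 is 10, and checking k=10: (14)/(30) = 0.4667 > 0.46.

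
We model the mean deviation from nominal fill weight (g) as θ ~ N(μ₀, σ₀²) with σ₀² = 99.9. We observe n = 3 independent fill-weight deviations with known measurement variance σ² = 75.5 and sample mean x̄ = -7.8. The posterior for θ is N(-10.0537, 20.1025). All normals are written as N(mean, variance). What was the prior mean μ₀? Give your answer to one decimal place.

μ₀ = -19.0

The posterior mean is a precision-weighted average: μ_n = (τ₀μ₀ + τ_data·x̄)/(τ₀+τ_data), with τ₀=1/σ₀² and τ_data=n/σ².
Here τ₀ = 1/99.9 = 0.010010 and τ_data = 3/75.5 = 0.039735, so τ_n = 0.049745.
Rearranging for μ₀: μ₀ = (μ_n·τ_n − τ_data·x̄)/τ₀ = (-10.0537·0.049745 − 0.039735·-7.8) / 0.010010 = -0.190188/0.010010 ≈ -19.0.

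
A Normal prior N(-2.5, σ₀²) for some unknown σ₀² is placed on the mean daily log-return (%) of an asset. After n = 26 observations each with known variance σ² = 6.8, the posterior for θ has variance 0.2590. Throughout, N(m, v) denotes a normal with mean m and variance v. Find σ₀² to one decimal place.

σ₀² = 26.7

Posterior precision equals prior precision plus data precision: 1/σ_n² = 1/σ₀² + n/σ².
So 1/σ₀² = 1/0.2590 − 26/6.8 = 3.861004 − 3.823529 = 0.037475.
Hence σ₀² = 1/0.037475 ≈ 26.7.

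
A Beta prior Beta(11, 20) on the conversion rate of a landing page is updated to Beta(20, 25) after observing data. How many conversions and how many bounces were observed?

9 conversions and 5 bounces

Beta is conjugate to the binomial likelihood: posterior = Beta(a+s, b+f).
So s = 20 − 11 = 9 and f = 25 − 20 = 5.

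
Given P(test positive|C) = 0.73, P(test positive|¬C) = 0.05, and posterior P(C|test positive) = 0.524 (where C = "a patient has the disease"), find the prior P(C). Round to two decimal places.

Bayes' rule in odds form gives O(C|E) = O(C)·[P(E|C)/P(E|¬C)], hence O(C) = O(C|E)/LR.
Posterior odds = 0.524/(1−0.524) = 1.1008. LR = 0.73/0.05 = 14.6000.
Prior odds = 1.1008/14.6000 = 0.0754, so P(C) = 0.0754/(1+0.0754) ≈ 0.07.

P(C) = 0.07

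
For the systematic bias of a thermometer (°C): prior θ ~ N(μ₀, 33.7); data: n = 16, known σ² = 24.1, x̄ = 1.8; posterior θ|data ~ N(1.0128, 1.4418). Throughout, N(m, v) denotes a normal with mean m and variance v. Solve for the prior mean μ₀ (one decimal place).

μ₀ = -16.6

The posterior mean is a precision-weighted average: μ_n = (τ₀μ₀ + τ_data·x̄)/(τ₀+τ_data), with τ₀=1/σ₀² and τ_data=n/σ².
Here τ₀ = 1/33.7 = 0.029674 and τ_data = 16/24.1 = 0.663900, so τ_n = 0.693574.
Rearranging for μ₀: μ₀ = (μ_n·τ_n − τ_data·x̄)/τ₀ = (1.0128·0.693574 − 0.663900·1.8) / 0.029674 = -0.492568/0.029674 ≈ -16.6.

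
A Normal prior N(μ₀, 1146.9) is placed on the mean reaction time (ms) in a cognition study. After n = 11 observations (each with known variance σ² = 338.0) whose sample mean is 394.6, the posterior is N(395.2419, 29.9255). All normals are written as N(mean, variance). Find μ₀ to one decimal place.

μ₀ = 419.2

With known observation variance, the Normal–Normal posterior has precision τ_n = τ₀ + n/σ² and mean μ_n = (τ₀μ₀ + (n/σ²)x̄)/τ_n.
Here τ₀ = 1/1146.9 = 0.000872 and τ_data = 11/338.0 = 0.032544, so τ_n = 0.033416.
Rearranging for μ₀: μ₀ = (μ_n·τ_n − τ_data·x̄)/τ₀ = (395.2419·0.033416 − 0.032544·394.6) / 0.000872 = 0.365541/0.000872 ≈ 419.2.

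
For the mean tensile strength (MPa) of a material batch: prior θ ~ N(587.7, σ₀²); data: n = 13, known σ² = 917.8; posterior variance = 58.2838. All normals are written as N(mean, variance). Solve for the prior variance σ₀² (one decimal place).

σ₀² = 334.1

For the Normal–Normal model with known σ², precisions add: τ_n = τ₀ + n/σ².
So 1/σ₀² = 1/58.2838 − 13/917.8 = 0.017157 − 0.014164 = 0.002993.
Hence σ₀² = 1/0.002993 ≈ 334.1.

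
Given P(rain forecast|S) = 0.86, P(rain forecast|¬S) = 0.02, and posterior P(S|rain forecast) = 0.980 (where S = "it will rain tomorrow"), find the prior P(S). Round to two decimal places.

P(S) = 0.53

In odds form, posterior odds = prior odds × likelihood ratio, so prior odds = posterior odds ÷ LR.
Posterior odds = 0.980/(1−0.980) = 49.0000. LR = 0.86/0.02 = 43.0000.
Prior odds = 49.0000/43.0000 = 1.1395, so P(S) = 1.1395/(1+1.1395) ≈ 0.53.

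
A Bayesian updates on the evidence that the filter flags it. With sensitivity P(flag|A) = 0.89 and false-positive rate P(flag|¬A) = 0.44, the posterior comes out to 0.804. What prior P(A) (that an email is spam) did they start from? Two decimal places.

P(A) = 0.67

In odds form, posterior odds = prior odds × likelihood ratio, so prior odds = posterior odds ÷ LR.
Posterior odds = 0.804/(1−0.804) = 4.1020. LR = 0.89/0.44 = 2.0227.
Prior odds = 4.1020/2.0227 = 2.0280, so P(A) = 2.0280/(1+2.0280) ≈ 0.67.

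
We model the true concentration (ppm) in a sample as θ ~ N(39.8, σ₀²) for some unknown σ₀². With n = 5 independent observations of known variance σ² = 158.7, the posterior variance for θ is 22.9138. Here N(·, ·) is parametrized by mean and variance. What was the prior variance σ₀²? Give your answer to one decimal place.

For the Normal–Normal model with known σ², precisions add: τ_n = τ₀ + n/σ².
So 1/σ₀² = 1/22.9138 − 5/158.7 = 0.043642 − 0.031506 = 0.012136.
Hence σ₀² = 1/0.012136 ≈ 82.4.

σ₀² = 82.4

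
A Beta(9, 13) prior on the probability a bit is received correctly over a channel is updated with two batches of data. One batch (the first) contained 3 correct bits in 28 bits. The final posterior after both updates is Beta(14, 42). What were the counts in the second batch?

Because Beta–binomial updating is additive in the counts, the combined data contributed (α_post−α_prior, β_post−β_prior) successes and failures.
Total across both batches: 14−9=5 correct bits, 42−13=29 errors.
Subtract the first batch: 5−3=2 correct bits and 29−25=4 errors.

2 correct bits and 4 errors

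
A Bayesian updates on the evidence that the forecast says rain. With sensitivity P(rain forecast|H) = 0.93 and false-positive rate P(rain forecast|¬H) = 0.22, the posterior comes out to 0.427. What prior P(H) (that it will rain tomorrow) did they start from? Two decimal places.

In odds form, posterior odds = prior odds × likelihood ratio, so prior odds = posterior odds ÷ LR.
Posterior odds = 0.427/(1−0.427) = 0.7452. LR = 0.93/0.22 = 4.2273.
Prior odds = 0.7452/4.2273 = 0.1763, so P(H) = 0.1763/(1+0.1763) ≈ 0.15.

P(H) = 0.15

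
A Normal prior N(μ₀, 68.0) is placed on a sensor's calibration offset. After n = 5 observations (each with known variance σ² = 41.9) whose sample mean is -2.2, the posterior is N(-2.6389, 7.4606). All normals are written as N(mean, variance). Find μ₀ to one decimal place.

μ₀ = -6.2

With known observation variance, the Normal–Normal posterior has precision τ_n = τ₀ + n/σ² and mean μ_n = (τ₀μ₀ + (n/σ²)x̄)/τ_n.
Here τ₀ = 1/68.0 = 0.014706 and τ_data = 5/41.9 = 0.119332, so τ_n = 0.134038.
Rearranging for μ₀: μ₀ = (μ_n·τ_n − τ_data·x̄)/τ₀ = (-2.6389·0.134038 − 0.119332·-2.2) / 0.014706 = -0.091182/0.014706 ≈ -6.2.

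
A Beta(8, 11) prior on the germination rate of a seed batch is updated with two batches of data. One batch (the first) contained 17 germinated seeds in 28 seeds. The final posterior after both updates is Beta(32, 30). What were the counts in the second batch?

Because Beta–binomial updating is additive in the counts, the combined data contributed (α_post−α_prior, β_post−β_prior) successes and failures.
Total across both batches: 32−8=24 germinated seeds, 30−11=19 non-germinating seeds.
Subtract the first batch: 24−17=7 germinated seeds and 19−11=8 non-germinating seeds.

7 germinated seeds and 8 non-germinating seeds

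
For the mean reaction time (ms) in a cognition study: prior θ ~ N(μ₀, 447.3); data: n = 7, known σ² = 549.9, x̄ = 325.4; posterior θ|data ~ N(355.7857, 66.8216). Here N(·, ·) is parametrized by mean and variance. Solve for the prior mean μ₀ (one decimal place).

μ₀ = 528.8

The posterior mean is a precision-weighted average: μ_n = (τ₀μ₀ + τ_data·x̄)/(τ₀+τ_data), with τ₀=1/σ₀² and τ_data=n/σ².
Here τ₀ = 1/447.3 = 0.002236 and τ_data = 7/549.9 = 0.012730, so τ_n = 0.014966.
Rearranging for μ₀: μ₀ = (μ_n·τ_n − τ_data·x̄)/τ₀ = (355.7857·0.014966 − 0.012730·325.4) / 0.002236 = 1.182347/0.002236 ≈ 528.8.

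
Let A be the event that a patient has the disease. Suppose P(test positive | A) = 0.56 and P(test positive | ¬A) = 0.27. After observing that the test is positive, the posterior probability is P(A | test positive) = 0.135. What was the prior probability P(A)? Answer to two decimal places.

In odds form, posterior odds = prior odds × likelihood ratio, so prior odds = posterior odds ÷ LR.
Posterior odds = 0.135/(1−0.135) = 0.1561. LR = 0.56/0.27 = 2.0741.
Prior odds = 0.1561/2.0741 = 0.0753, so P(A) = 0.0753/(1+0.0753) ≈ 0.07.

P(A) = 0.07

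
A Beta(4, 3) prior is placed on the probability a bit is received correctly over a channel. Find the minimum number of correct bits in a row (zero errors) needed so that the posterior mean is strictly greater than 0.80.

After k correct bits and 0 errors the posterior is Beta(4+k, 3), with mean (4+k)/(4+3+k).
Set (4+k)/(7+k) > 0.80 and solve: k > (0.80·7 − 4)/(1 − 0.80) = 8.000.
The smallest integer exceeding 8.000 is 9.

k = 9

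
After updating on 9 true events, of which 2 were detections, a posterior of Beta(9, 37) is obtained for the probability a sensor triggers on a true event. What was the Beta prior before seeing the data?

A Beta(a, b) prior with s successes and f failures in binomial data gives a Beta(a+s, b+f) posterior.
So a = 9 − 2 = 7 and b = 37 − 7 = 30.

Beta(7, 30)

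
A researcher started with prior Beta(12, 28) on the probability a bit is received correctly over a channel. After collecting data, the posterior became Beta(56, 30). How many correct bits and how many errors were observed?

44 correct bits and 2 errors

Beta is conjugate to the binomial likelihood: posterior = Beta(α+s, β+f).
Match parameters: s=56−12=44, f=30−28=2.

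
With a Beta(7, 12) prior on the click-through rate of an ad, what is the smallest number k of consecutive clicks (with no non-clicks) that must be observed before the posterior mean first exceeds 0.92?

After k clicks and 0 non-clicks the posterior is Beta(7+k, 12), with mean (7+k)/(7+12+k).
Set (7+k)/(19+k) > 0.92 and solve: k > (0.92·19 − 7)/(1 − 0.92) = 131.000.
The smallest integer exceeding 131.000 is 132, and checking k=132: (139)/(151) = 0.9205 > 0.92.

k = 132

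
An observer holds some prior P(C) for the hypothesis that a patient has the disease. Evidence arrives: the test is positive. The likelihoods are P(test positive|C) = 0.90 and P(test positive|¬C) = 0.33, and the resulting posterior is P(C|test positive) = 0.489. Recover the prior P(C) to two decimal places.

In odds form, posterior odds = prior odds × likelihood ratio, so prior odds = posterior odds ÷ LR.
Posterior odds = 0.489/(1−0.489) = 0.9569. LR = 0.90/0.33 = 2.7273.
Prior odds = 0.9569/2.7273 = 0.3509, so P(C) = 0.3509/(1+0.3509) ≈ 0.26.

P(C) = 0.26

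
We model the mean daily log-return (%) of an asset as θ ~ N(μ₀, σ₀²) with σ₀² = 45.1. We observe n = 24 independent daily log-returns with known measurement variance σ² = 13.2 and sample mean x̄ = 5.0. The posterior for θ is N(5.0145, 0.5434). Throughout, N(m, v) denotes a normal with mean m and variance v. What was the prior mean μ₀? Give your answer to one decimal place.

The posterior mean is a precision-weighted average: μ_n = (τ₀μ₀ + τ_data·x̄)/(τ₀+τ_data), with τ₀=1/σ₀² and τ_data=n/σ².
Here τ₀ = 1/45.1 = 0.022173 and τ_data = 24/13.2 = 1.818182, so τ_n = 1.840355.
Rearranging for μ₀: μ₀ = (μ_n·τ_n − τ_data·x̄)/τ₀ = (5.0145·1.840355 − 1.818182·5.0) / 0.022173 = 0.137550/0.022173 ≈ 6.2.

μ₀ = 6.2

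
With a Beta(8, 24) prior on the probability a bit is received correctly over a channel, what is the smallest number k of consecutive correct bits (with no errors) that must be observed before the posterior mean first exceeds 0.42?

After k correct bits and 0 errors the posterior is Beta(8+k, 24), with mean (8+k)/(8+24+k).
Set (8+k)/(32+k) > 0.42 and solve: k > (0.42·32 − 8)/(1 − 0.42) = 9.379.
The smallest integer exceeding 9.379 is 10.

k = 10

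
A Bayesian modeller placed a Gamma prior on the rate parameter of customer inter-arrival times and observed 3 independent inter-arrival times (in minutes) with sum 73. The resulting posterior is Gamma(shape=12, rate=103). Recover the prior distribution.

For an exponential likelihood with a Gamma(α, β) prior on the rate, n observations with total T give posterior Gamma(α+n, β+T).
So α = 12 − 3 = 9 and β = 103 − 73 = 30.

Gamma(shape=9, rate=30)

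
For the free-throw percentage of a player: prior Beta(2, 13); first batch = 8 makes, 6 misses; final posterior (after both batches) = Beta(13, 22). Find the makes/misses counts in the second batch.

Sequential conjugate updates are equivalent to a single update on the pooled data, so total successes = posterior α − prior α and total failures = posterior β − prior β.
Total across both batches: 13−2=11 makes, 22−13=9 misses.
Subtract the first batch: 11−8=3 makes and 9−6=3 misses.

3 makes and 3 misses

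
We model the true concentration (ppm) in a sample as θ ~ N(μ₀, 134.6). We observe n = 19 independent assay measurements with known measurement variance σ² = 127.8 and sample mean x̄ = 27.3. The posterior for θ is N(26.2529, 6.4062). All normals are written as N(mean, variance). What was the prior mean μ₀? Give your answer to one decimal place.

The posterior mean is a precision-weighted average: μ_n = (τ₀μ₀ + τ_data·x̄)/(τ₀+τ_data), with τ₀=1/σ₀² and τ_data=n/σ².
Here τ₀ = 1/134.6 = 0.007429 and τ_data = 19/127.8 = 0.148670, so τ_n = 0.156099.
Rearranging for μ₀: μ₀ = (μ_n·τ_n − τ_data·x̄)/τ₀ = (26.2529·0.156099 − 0.148670·27.3) / 0.007429 = 0.039360/0.007429 ≈ 5.3.

μ₀ = 5.3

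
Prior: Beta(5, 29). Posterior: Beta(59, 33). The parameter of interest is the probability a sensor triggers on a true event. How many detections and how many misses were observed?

Under Beta–binomial conjugacy the posterior parameters are (a+s, b+f).
So s = 59 − 5 = 54 and f = 33 − 29 = 4.

54 detections and 4 misses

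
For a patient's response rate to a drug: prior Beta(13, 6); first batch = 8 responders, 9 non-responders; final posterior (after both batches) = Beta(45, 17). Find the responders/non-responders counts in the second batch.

Because Beta–binomial updating is additive in the counts, the combined data contributed (α_post−α_prior, β_post−β_prior) successes and failures.
Total across both batches: 45−13=32 responders, 17−6=11 non-responders.
Subtract the first batch: 32−8=24 responders and 11−9=2 non-responders.

24 responders and 2 non-responders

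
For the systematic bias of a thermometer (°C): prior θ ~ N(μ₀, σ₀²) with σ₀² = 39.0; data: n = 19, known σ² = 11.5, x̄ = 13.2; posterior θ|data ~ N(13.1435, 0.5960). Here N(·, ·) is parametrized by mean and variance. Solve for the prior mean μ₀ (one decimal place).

With known observation variance, the Normal–Normal posterior has precision τ_n = τ₀ + n/σ² and mean μ_n = (τ₀μ₀ + (n/σ²)x̄)/τ_n.
Here τ₀ = 1/39.0 = 0.025641 and τ_data = 19/11.5 = 1.652174, so τ_n = 1.677815.
Rearranging for μ₀: μ₀ = (μ_n·τ_n − τ_data·x̄)/τ₀ = (13.1435·1.677815 − 1.652174·13.2) / 0.025641 = 0.243665/0.025641 ≈ 9.5.

μ₀ = 9.5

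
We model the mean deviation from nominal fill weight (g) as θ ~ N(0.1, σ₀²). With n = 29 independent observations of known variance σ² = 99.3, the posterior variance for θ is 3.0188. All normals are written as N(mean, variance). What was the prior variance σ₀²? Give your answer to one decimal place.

σ₀² = 25.5

For the Normal–Normal model with known σ², precisions add: τ_n = τ₀ + n/σ².
So 1/σ₀² = 1/3.0188 − 29/99.3 = 0.331257 − 0.292044 = 0.039213.
Hence σ₀² = 1/0.039213 ≈ 25.5.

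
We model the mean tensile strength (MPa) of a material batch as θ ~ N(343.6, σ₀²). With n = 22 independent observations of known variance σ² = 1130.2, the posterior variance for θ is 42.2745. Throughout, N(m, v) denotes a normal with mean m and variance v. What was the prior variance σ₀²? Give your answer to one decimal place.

For the Normal–Normal model with known σ², precisions add: τ_n = τ₀ + n/σ².
So 1/σ₀² = 1/42.2745 − 22/1130.2 = 0.023655 − 0.019466 = 0.004189.
Hence σ₀² = 1/0.004189 ≈ 238.7.

σ₀² = 238.7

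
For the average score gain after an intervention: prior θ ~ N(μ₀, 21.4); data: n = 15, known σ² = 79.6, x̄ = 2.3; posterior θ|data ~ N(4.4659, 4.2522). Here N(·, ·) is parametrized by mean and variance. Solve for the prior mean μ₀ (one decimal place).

The posterior mean is a precision-weighted average: μ_n = (τ₀μ₀ + τ_data·x̄)/(τ₀+τ_data), with τ₀=1/σ₀² and τ_data=n/σ².
Here τ₀ = 1/21.4 = 0.046729 and τ_data = 15/79.6 = 0.188442, so τ_n = 0.235171.
Rearranging for μ₀: μ₀ = (μ_n·τ_n − τ_data·x̄)/τ₀ = (4.4659·0.235171 − 0.188442·2.3) / 0.046729 = 0.616834/0.046729 ≈ 13.2.

μ₀ = 13.2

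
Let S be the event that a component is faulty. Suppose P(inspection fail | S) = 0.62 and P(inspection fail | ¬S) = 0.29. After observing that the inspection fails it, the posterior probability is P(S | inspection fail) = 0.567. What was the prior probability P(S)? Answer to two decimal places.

Bayes' rule in odds form gives O(S|E) = O(S)·[P(E|S)/P(E|¬S)], hence O(S) = O(S|E)/LR.
Posterior odds = 0.567/(1−0.567) = 1.3095. LR = 0.62/0.29 = 2.1379.
Prior odds = 1.3095/2.1379 = 0.6125, so P(S) = 0.6125/(1+0.6125) ≈ 0.38.

P(S) = 0.38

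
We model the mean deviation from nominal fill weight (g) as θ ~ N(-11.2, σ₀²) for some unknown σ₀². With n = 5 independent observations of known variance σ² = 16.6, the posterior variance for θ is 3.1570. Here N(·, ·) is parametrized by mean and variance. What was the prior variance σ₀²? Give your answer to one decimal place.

σ₀² = 64.3

Posterior precision equals prior precision plus data precision: 1/σ_n² = 1/σ₀² + n/σ².
So 1/σ₀² = 1/3.1570 − 5/16.6 = 0.316756 − 0.301205 = 0.015551.
Hence σ₀² = 1/0.015551 ≈ 64.3.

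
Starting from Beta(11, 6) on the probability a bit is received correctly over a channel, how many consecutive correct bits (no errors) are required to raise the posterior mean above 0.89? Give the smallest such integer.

After k correct bits and 0 errors the posterior is Beta(11+k, 6), with mean (11+k)/(11+6+k).
Set (11+k)/(17+k) > 0.89 and solve: k > (0.89·17 − 11)/(1 − 0.89) = 37.545.
The smallest integer exceeding 37.545 is 38, and checking k=38: (49)/(55) = 0.8909 > 0.89.

k = 38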